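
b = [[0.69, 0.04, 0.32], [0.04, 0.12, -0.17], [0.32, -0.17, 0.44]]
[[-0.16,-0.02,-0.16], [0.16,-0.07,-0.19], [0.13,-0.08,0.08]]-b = [[-0.85, -0.06, -0.48], [0.12, -0.19, -0.02], [-0.19, 0.09, -0.36]]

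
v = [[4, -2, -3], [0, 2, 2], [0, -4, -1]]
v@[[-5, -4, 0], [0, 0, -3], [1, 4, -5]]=[[-23, -28, 21], [2, 8, -16], [-1, -4, 17]]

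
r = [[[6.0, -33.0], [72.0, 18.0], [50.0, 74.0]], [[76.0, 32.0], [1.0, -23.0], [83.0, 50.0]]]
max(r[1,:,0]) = 83.0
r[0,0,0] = 6.0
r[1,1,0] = 1.0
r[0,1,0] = 72.0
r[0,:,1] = [-33.0, 18.0, 74.0]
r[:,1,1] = [18.0, -23.0]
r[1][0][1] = 32.0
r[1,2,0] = 83.0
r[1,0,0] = 76.0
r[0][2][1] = 74.0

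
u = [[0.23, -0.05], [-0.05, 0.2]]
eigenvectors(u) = [[0.80, 0.60], [-0.6, 0.8]]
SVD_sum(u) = [[0.17, -0.13], [-0.13, 0.10]] + [[0.06, 0.08], [0.08, 0.10]]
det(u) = 0.04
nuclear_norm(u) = 0.43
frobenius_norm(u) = 0.31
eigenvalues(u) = [0.27, 0.16]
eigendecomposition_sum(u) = [[0.17, -0.13], [-0.13, 0.1]] + [[0.06, 0.08], [0.08, 0.10]]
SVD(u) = [[-0.80, 0.60], [0.60, 0.8]] @ diag([0.2672015325445528, 0.16279846745544724]) @ [[-0.80, 0.60], [0.60, 0.8]]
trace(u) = 0.43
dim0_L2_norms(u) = [0.24, 0.21]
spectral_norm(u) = 0.27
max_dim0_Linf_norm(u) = 0.23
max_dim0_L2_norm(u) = 0.24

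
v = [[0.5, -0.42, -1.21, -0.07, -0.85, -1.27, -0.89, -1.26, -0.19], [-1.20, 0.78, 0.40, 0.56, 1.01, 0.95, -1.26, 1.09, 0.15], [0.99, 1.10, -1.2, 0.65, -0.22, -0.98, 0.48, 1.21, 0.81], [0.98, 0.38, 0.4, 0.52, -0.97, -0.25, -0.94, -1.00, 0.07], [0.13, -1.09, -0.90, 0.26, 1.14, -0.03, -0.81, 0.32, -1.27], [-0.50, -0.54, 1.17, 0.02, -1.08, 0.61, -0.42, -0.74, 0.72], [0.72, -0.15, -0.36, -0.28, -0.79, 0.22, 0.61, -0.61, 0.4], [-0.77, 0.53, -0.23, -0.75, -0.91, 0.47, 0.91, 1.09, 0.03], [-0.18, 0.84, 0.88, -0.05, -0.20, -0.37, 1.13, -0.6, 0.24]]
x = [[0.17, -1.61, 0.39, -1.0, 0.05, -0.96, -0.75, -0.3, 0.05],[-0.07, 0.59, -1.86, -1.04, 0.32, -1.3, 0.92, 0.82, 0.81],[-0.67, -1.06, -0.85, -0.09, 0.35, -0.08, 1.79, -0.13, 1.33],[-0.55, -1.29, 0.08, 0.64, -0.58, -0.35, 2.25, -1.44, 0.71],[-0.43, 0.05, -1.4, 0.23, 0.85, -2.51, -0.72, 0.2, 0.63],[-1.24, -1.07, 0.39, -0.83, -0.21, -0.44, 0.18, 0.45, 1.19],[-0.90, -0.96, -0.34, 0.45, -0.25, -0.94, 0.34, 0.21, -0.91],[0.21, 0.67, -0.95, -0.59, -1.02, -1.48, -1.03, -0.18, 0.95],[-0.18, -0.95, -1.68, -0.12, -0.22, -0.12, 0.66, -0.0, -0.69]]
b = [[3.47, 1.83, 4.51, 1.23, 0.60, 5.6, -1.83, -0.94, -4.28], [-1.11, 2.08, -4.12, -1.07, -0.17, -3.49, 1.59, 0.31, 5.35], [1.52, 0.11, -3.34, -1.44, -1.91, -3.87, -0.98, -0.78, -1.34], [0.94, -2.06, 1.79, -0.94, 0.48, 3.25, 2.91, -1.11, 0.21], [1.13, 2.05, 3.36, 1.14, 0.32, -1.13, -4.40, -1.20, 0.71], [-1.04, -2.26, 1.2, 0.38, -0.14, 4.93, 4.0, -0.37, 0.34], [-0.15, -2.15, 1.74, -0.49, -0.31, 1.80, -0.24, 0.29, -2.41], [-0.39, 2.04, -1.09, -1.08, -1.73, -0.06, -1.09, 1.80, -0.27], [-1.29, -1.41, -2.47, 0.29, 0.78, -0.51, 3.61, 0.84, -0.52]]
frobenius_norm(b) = 19.26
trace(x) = 0.43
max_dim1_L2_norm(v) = 2.72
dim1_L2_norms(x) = [2.31, 2.98, 2.72, 3.24, 3.19, 2.33, 2.0, 2.64, 2.18]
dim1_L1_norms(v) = [6.66, 7.4, 7.64, 5.51, 5.95, 5.8, 4.14, 5.69, 4.49]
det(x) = -67.12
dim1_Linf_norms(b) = [5.6, 5.35, 3.87, 3.25, 4.4, 4.93, 2.41, 2.04, 3.61]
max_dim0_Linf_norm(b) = 5.6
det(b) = -1573.96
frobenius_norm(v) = 6.81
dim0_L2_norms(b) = [4.55, 5.66, 8.64, 2.92, 2.84, 9.91, 8.06, 2.9, 7.45]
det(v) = 24.63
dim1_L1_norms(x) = [5.28, 7.73, 6.35, 7.89, 7.02, 6.0, 5.3, 7.08, 4.62]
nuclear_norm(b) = 42.25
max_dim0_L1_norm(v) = 7.92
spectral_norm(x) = 4.77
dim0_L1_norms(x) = [4.42, 8.25, 7.94, 4.99, 3.85, 8.18, 8.64, 3.73, 7.27]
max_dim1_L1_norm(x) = 7.89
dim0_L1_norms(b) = [11.04, 15.99, 23.62, 8.06, 6.44, 24.64, 20.65, 7.64, 15.43]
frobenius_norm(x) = 7.96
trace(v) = 4.29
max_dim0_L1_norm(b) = 24.64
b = v @ x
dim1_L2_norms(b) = [9.57, 8.19, 6.13, 5.45, 6.38, 6.95, 4.15, 3.76, 4.97]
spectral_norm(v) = 3.75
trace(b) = 7.56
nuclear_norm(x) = 20.18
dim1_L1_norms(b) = [24.29, 19.29, 15.29, 13.69, 15.44, 14.66, 9.58, 9.55, 11.72]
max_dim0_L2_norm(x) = 3.51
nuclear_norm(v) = 17.23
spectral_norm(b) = 13.81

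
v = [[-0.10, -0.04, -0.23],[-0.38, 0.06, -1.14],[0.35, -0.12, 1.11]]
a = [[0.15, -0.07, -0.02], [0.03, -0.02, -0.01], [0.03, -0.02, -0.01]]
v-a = [[-0.25, 0.03, -0.21], [-0.41, 0.08, -1.13], [0.32, -0.1, 1.12]]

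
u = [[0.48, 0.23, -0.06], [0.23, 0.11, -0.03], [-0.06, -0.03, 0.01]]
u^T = [[0.48,  0.23,  -0.06],  [0.23,  0.11,  -0.03],  [-0.06,  -0.03,  0.01]]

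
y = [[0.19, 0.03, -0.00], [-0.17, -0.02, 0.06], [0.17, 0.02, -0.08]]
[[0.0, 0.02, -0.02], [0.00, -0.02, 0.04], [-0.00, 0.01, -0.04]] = y@[[0.01,0.12,-0.09], [0.07,0.02,-0.07], [0.06,0.08,0.32]]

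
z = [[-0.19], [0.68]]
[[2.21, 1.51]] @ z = [[0.61]]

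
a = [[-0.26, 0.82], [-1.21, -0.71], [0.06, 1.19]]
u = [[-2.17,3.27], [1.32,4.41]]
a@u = [[1.65,2.77], [1.69,-7.09], [1.44,5.44]]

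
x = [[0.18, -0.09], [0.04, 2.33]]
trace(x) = 2.51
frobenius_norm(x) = 2.34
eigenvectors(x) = [[-1.0, 0.04], [0.02, -1.0]]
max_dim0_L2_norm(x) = 2.33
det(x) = 0.42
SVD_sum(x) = [[-0.00, -0.09], [0.03, 2.33]] + [[0.18, -0.0], [0.01, -0.00]]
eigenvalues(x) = [0.18, 2.33]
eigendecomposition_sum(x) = [[0.18,0.01], [-0.00,-0.0]] + [[-0.0, -0.1], [0.04, 2.33]]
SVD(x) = [[-0.04, 1.0], [1.00, 0.04]] @ diag([2.3319727979844527, 0.18139148122379609]) @ [[0.01, 1.0], [1.0, -0.01]]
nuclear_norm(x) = 2.51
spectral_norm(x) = 2.33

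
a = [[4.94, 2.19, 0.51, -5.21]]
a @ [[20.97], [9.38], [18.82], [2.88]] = [[118.73]]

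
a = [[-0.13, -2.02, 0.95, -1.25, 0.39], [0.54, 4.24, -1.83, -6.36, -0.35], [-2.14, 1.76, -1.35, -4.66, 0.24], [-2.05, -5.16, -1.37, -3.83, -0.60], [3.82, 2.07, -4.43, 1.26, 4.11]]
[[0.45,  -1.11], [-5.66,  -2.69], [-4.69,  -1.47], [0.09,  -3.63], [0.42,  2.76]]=a @ [[0.50, -0.25], [-0.6, 0.31], [0.04, -0.01], [0.53, 0.58], [-0.18, 0.56]]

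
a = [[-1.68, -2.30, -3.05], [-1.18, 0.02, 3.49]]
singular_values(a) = [4.94, 2.56]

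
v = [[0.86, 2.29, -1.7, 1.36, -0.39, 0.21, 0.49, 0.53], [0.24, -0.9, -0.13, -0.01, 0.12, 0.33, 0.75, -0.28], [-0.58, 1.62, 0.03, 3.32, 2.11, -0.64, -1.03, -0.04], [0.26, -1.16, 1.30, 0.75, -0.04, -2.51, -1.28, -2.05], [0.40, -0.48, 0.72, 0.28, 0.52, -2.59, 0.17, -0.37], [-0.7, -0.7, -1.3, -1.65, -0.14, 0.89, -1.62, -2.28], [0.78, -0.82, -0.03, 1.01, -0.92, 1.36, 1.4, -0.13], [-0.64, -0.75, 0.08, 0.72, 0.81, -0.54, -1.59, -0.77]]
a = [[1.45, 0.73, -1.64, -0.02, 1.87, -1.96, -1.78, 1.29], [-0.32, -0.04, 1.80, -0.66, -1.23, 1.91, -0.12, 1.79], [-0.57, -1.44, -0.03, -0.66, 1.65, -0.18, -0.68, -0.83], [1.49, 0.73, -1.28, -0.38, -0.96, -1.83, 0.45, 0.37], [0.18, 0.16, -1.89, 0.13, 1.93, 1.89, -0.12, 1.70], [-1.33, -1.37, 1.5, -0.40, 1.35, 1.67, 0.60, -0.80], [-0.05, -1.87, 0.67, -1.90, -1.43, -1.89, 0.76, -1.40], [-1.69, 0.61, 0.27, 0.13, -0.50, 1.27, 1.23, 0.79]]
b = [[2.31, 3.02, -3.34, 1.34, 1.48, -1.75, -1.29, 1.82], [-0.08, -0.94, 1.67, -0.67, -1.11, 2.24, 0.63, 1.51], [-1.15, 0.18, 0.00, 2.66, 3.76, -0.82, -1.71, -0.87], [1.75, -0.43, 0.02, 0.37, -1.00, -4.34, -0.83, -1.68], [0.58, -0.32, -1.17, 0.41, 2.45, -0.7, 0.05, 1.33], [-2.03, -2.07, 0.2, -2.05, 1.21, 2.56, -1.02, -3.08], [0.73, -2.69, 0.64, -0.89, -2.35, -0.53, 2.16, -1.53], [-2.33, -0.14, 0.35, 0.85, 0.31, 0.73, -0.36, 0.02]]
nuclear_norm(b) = 30.32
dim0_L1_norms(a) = [7.08, 6.95, 9.08, 4.28, 10.92, 12.6, 5.74, 8.97]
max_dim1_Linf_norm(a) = 1.96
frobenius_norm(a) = 9.70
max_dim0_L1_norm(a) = 12.6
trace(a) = 6.15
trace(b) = 8.93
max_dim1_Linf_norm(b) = 4.34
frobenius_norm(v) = 9.14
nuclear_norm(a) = 21.99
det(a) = 43.26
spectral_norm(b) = 8.78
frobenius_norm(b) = 13.21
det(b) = -3497.96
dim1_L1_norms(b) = [16.35, 8.85, 11.15, 10.42, 7.01, 14.22, 11.52, 5.09]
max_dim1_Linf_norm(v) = 3.32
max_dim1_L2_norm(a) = 4.18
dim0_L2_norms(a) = [3.07, 2.99, 3.73, 2.2, 4.06, 4.73, 2.51, 3.44]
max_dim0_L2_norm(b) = 5.95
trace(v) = 2.78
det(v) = -25.23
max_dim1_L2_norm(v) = 4.46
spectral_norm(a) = 6.01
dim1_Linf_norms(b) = [3.34, 2.24, 3.76, 4.34, 2.45, 3.08, 2.69, 2.33]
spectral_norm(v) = 5.48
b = a + v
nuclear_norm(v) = 20.86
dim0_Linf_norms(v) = [0.86, 2.29, 1.7, 3.32, 2.11, 2.59, 1.62, 2.28]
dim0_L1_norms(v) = [4.46, 8.72, 5.29, 9.1, 5.05, 9.07, 8.33, 6.45]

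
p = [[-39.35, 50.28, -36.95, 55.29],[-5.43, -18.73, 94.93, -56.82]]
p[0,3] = 55.29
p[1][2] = 94.93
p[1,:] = [-5.43, -18.73, 94.93, -56.82]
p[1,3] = -56.82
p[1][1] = -18.73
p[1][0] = -5.43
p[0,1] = 50.28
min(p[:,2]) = -36.95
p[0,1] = 50.28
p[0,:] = [-39.35, 50.28, -36.95, 55.29]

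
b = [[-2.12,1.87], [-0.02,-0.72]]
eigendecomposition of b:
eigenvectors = [[-1.0, -0.81], [-0.01, -0.59]]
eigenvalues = [-2.09, -0.75]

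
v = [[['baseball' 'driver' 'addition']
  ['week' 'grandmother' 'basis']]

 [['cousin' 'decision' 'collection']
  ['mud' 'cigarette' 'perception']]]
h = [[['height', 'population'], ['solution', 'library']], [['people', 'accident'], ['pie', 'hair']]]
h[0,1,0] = 'solution'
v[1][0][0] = 'cousin'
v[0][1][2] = 'basis'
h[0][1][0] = 'solution'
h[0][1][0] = 'solution'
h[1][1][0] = 'pie'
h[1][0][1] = 'accident'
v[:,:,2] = [['addition', 'basis'], ['collection', 'perception']]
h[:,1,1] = ['library', 'hair']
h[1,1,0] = 'pie'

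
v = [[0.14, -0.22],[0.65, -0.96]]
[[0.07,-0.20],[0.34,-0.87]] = v @ [[0.61,0.06], [0.06,0.95]]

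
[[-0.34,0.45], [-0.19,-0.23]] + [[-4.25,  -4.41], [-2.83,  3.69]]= [[-4.59, -3.96], [-3.02, 3.46]]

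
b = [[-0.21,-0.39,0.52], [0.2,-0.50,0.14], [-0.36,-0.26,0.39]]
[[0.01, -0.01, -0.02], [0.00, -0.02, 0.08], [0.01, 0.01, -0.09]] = b@[[-0.02, -0.07, 0.36],[-0.01, 0.0, 0.03],[0.01, -0.04, 0.13]]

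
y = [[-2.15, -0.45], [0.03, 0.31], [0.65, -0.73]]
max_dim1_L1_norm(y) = 2.6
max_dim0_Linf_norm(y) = 2.15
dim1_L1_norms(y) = [2.6, 0.34, 1.38]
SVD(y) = [[-0.97, 0.22], [0.03, -0.35], [0.25, 0.91]] @ diag([2.259411498905487, 0.8788968532277599]) @ [[0.99, 0.12], [0.12, -0.99]]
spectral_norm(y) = 2.26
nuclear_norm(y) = 3.14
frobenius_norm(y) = 2.42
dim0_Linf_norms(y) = [2.15, 0.73]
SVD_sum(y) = [[-2.17, -0.26], [0.07, 0.01], [0.56, 0.07]] + [[0.02,-0.19], [-0.04,0.30], [0.09,-0.80]]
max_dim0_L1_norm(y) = 2.83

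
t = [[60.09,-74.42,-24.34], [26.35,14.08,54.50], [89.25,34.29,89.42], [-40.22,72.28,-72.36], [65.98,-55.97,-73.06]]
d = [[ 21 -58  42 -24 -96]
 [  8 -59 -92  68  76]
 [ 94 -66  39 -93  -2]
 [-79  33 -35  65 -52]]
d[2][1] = -66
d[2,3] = -93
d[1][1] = -59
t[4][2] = -73.06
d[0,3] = -24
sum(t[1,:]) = 94.93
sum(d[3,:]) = -68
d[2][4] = -2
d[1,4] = 76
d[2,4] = -2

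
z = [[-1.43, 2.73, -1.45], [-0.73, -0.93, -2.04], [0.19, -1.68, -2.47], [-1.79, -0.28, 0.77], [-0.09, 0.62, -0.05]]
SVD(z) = [[0.17, 0.95, 0.12], [-0.56, 0.25, -0.26], [-0.79, 0.06, 0.05], [0.15, 0.06, -0.95], [0.09, 0.14, 0.10]] @ diag([3.77745661231888, 3.498262962070354, 1.9704004136862985]) @ [[-0.07, 0.62, 0.78], [-0.48, 0.67, -0.57], [0.88, 0.41, -0.25]]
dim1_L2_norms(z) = [3.41, 2.36, 2.99, 1.97, 0.63]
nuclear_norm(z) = 9.25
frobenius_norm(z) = 5.51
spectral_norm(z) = 3.78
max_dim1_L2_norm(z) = 3.41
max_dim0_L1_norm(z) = 6.78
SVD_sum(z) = [[-0.04,0.40,0.51], [0.14,-1.31,-1.66], [0.20,-1.85,-2.34], [-0.04,0.34,0.43], [-0.02,0.22,0.27]] + [[-1.59, 2.23, -1.90], [-0.42, 0.6, -0.51], [-0.09, 0.13, -0.11], [-0.11, 0.15, -0.13], [-0.23, 0.33, -0.28]] + [[0.20, 0.1, -0.06],  [-0.45, -0.21, 0.13],  [0.08, 0.04, -0.02],  [-1.65, -0.77, 0.47],  [0.17, 0.08, -0.05]]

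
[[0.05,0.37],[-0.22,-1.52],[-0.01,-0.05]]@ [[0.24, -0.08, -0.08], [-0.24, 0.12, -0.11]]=[[-0.08,  0.04,  -0.04], [0.31,  -0.16,  0.18], [0.01,  -0.01,  0.01]]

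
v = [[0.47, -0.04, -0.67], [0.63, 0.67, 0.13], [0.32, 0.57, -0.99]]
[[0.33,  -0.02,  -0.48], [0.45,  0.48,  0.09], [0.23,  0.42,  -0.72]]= v@[[0.7,0.01,-0.00], [0.01,0.71,-0.01], [-0.00,-0.01,0.72]]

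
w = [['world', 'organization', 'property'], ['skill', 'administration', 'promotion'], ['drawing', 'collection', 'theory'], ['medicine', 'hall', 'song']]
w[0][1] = 'organization'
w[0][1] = 'organization'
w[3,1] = 'hall'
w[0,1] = 'organization'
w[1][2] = 'promotion'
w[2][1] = 'collection'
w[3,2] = 'song'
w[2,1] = 'collection'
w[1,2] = 'promotion'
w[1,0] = 'skill'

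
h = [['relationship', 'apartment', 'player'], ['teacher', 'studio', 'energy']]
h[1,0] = 'teacher'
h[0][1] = 'apartment'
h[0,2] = 'player'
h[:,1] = ['apartment', 'studio']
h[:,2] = ['player', 'energy']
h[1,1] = 'studio'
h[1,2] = 'energy'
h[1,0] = 'teacher'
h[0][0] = 'relationship'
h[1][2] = 'energy'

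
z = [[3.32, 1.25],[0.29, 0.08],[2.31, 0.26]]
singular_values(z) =[4.22, 0.48]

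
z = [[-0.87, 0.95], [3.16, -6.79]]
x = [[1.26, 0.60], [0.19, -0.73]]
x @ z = [[0.8, -2.88], [-2.47, 5.14]]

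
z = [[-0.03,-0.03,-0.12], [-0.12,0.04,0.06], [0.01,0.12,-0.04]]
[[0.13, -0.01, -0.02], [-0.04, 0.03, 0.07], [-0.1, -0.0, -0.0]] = z@[[-0.37, -0.17, -0.38], [-1.02, 0.03, 0.11], [-0.75, 0.1, 0.27]]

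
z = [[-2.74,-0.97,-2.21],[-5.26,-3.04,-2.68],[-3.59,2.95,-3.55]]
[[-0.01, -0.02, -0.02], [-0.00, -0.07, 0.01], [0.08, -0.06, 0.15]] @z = [[0.20, 0.01, 0.15], [0.33, 0.24, 0.15], [-0.44, 0.55, -0.55]]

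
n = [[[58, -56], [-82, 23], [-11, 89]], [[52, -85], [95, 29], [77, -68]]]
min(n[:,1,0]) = -82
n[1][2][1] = -68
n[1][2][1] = -68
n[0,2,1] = 89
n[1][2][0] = 77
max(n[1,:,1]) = 29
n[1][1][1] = 29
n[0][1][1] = 23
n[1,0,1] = -85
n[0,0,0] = 58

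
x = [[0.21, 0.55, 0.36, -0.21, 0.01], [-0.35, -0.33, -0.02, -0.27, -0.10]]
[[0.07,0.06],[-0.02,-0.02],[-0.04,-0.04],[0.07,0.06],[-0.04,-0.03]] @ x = [[-0.01, 0.02, 0.02, -0.03, -0.01], [0.0, -0.00, -0.01, 0.01, 0.0], [0.01, -0.01, -0.01, 0.02, 0.00], [-0.01, 0.02, 0.02, -0.03, -0.01], [0.0, -0.01, -0.01, 0.02, 0.00]]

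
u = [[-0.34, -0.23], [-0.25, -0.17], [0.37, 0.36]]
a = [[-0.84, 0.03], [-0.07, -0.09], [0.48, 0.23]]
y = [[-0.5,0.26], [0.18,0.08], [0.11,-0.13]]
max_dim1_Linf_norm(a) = 0.84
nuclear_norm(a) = 1.20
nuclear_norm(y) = 0.76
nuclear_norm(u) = 0.79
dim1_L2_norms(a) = [0.84, 0.11, 0.53]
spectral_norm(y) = 0.60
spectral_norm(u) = 0.72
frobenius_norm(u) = 0.73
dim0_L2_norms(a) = [0.97, 0.25]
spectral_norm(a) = 0.97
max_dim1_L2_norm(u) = 0.52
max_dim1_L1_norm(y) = 0.76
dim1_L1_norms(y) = [0.76, 0.26, 0.24]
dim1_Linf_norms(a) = [0.84, 0.09, 0.48]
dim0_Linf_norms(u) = [0.37, 0.36]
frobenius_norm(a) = 1.00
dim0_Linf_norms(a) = [0.84, 0.23]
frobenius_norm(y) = 0.62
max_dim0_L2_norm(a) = 0.97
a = y + u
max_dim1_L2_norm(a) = 0.84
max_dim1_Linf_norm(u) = 0.37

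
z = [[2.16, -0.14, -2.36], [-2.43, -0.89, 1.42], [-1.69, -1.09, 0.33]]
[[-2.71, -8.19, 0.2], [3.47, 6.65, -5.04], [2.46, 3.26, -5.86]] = z@[[0.09, -1.55, 2.29], [-1.99, 0.03, 2.39], [1.35, 2.05, 1.87]]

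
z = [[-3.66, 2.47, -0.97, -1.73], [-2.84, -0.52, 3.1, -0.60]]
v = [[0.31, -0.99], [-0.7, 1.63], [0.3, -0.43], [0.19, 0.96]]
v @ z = [[1.68, 1.28, -3.37, 0.06],[-2.07, -2.58, 5.73, 0.23],[0.12, 0.96, -1.62, -0.26],[-3.42, -0.03, 2.79, -0.90]]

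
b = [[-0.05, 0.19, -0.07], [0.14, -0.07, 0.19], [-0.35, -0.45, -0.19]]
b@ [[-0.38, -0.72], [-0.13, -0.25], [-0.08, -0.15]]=[[-0.00, -0.00], [-0.06, -0.11], [0.21, 0.39]]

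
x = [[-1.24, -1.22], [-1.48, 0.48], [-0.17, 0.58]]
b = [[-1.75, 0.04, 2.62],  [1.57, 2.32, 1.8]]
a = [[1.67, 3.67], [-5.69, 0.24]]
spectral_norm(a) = 6.01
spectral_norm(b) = 3.56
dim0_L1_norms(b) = [3.32, 2.36, 4.42]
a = b @ x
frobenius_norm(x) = 2.41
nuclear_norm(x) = 3.34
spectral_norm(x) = 2.00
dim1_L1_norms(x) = [2.46, 1.96, 0.75]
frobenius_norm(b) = 4.58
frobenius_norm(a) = 6.98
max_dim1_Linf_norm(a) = 5.69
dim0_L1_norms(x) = [2.89, 2.28]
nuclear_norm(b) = 6.45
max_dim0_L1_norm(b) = 4.42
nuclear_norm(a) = 9.55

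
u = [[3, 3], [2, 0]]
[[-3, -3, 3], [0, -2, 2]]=u @ [[0, -1, 1], [-1, 0, 0]]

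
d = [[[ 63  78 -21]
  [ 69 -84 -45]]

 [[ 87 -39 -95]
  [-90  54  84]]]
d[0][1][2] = -45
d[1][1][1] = 54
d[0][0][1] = 78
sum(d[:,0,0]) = 150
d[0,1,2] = -45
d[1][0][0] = 87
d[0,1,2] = -45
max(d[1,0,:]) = 87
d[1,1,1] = 54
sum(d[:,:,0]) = 129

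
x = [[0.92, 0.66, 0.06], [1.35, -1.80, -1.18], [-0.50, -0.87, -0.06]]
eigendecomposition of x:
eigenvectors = [[-0.68, -0.25, -0.19], [-0.49, 0.37, 0.93], [0.54, -0.90, 0.3]]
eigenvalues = [1.35, 0.16, -2.45]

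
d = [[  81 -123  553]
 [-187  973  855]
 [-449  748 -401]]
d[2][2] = -401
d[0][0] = 81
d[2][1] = 748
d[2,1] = 748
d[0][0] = 81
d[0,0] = 81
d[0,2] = 553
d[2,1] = 748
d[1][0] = -187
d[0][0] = 81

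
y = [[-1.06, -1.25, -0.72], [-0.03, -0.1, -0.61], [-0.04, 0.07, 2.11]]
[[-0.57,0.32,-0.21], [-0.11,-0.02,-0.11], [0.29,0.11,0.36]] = y@ [[0.31, -0.29, 0.01], [0.11, -0.04, 0.06], [0.14, 0.05, 0.17]]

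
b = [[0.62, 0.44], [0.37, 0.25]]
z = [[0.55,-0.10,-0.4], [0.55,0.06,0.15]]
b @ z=[[0.58,-0.04,-0.18],[0.34,-0.02,-0.11]]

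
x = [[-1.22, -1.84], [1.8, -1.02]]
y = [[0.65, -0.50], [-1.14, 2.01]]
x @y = [[1.30, -3.09], [2.33, -2.95]]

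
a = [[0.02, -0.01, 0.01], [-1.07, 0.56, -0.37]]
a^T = [[0.02,-1.07], [-0.01,0.56], [0.01,-0.37]]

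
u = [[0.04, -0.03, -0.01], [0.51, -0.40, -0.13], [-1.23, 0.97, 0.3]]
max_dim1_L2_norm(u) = 1.59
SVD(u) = [[-0.03, 0.13, -0.99], [-0.38, 0.92, 0.13], [0.92, 0.38, 0.02]] @ diag([1.727242759459157, 0.005601944923845703, 0.0010334935831736137]) @ [[-0.77,0.61,0.19],[0.05,0.35,-0.93],[-0.63,-0.71,-0.30]]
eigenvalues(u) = [0j, (-0.03+0.07j), (-0.03-0.07j)]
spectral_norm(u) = 1.73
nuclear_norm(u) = 1.73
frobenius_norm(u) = 1.73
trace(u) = -0.06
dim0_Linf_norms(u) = [1.23, 0.97, 0.3]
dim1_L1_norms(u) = [0.08, 1.04, 2.5]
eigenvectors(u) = [[(0.62+0j), -0.02+0.01j, (-0.02-0.01j)], [(0.78+0j), (-0.35+0.07j), (-0.35-0.07j)], [0.03+0.00j, 0.93+0.00j, 0.93-0.00j]]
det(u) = 0.00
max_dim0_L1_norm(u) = 1.78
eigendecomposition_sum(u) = [[0.00+0.00j, -0.00-0.00j, -0.00+0.00j],[0j, (-0-0j), -0.00+0.00j],[0j, -0.00-0.00j, -0.00+0.00j]] + [[0.02+0.00j, (-0.01-0j), (-0-0j)], [0.25+0.06j, -0.20-0.05j, (-0.06-0.03j)], [-0.62-0.29j, (0.49+0.23j), (0.15+0.11j)]] + [[(0.02-0j), -0.01+0.00j, (-0+0j)], [(0.25-0.06j), -0.20+0.05j, (-0.06+0.03j)], [(-0.62+0.29j), (0.49-0.23j), 0.15-0.11j]]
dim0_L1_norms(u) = [1.78, 1.4, 0.44]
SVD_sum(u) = [[0.04, -0.03, -0.01], [0.51, -0.40, -0.13], [-1.23, 0.97, 0.30]] + [[0.00, 0.00, -0.0], [0.00, 0.0, -0.0], [0.00, 0.0, -0.00]] + [[0.00, 0.0, 0.0],[-0.00, -0.00, -0.0],[-0.00, -0.0, -0.0]]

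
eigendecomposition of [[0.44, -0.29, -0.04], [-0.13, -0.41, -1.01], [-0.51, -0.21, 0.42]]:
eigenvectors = [[(0.02-0.46j), (0.02+0.46j), -0.24+0.00j],  [(-0.57+0.23j), -0.57-0.23j, -0.93+0.00j],  [0.64+0.00j, (0.64-0j), -0.27+0.00j]]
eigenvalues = [(0.59+0.3j), (0.59-0.3j), (-0.74+0j)]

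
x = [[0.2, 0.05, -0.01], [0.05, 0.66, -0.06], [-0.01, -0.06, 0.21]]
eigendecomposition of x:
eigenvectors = [[0.11, 0.93, -0.35], [0.99, -0.05, 0.16], [-0.13, 0.37, 0.92]]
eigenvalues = [0.67, 0.19, 0.2]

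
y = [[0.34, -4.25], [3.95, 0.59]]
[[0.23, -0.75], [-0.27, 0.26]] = y @ [[-0.06, 0.04], [-0.06, 0.18]]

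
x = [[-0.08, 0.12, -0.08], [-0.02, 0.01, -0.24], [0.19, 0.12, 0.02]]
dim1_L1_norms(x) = [0.28, 0.27, 0.33]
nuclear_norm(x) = 0.61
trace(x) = -0.05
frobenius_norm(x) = 0.37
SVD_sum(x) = [[-0.05,0.01,-0.1], [-0.1,0.02,-0.20], [0.04,-0.01,0.08]] + [[0.03, 0.03, -0.01], [0.04, 0.04, -0.02], [0.15, 0.13, -0.06]] + [[-0.06, 0.09, 0.04],[0.03, -0.05, -0.02],[0.00, -0.0, -0.00]]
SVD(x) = [[-0.43,  -0.19,  0.88], [-0.84,  -0.28,  -0.47], [0.34,  -0.94,  -0.04]] @ diag([0.2688668530296339, 0.21952680349472353, 0.12537383255420675]) @ [[0.43, -0.07, 0.9], [-0.72, -0.63, 0.29], [-0.55, 0.77, 0.32]]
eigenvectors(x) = [[0.70+0.00j, (0.33-0.21j), 0.33+0.21j], [-0.59+0.00j, (0.67+0j), (0.67-0j)], [-0.41+0.00j, -0.12-0.62j, -0.12+0.62j]]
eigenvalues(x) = [(-0.13+0j), (0.04+0.23j), (0.04-0.23j)]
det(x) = -0.01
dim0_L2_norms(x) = [0.21, 0.17, 0.25]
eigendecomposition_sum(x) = [[(-0.08+0j),  (0.04-0j),  0.03-0.00j], [(0.07-0j),  -0.04+0.00j,  -0.02+0.00j], [(0.05-0j),  -0.03+0.00j,  (-0.02+0j)]] + [[0.05j, (0.04+0.03j), (-0.05+0.03j)], [-0.04+0.07j, 0.02+0.08j, -0.11-0.00j], [0.07+0.03j, 0.07-0.04j, 0.02+0.10j]] + [[-0.05j, (0.04-0.03j), (-0.05-0.03j)], [(-0.04-0.07j), (0.02-0.08j), -0.11+0.00j], [0.07-0.03j, 0.07+0.04j, (0.02-0.1j)]]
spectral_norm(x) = 0.27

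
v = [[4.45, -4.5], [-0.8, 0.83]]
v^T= [[4.45, -0.8], [-4.50, 0.83]]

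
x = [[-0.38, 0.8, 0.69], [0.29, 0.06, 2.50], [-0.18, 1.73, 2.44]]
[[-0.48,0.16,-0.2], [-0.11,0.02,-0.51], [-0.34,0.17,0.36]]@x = [[0.26, -0.72, -0.42], [0.14, -0.97, -1.27], [0.11, 0.36, 1.07]]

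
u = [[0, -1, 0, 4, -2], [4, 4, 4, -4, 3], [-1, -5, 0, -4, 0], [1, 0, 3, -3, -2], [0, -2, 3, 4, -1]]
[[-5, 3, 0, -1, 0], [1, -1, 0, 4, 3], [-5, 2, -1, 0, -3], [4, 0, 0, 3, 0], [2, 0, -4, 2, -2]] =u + [[-5, 4, 0, -5, 2], [-3, -5, -4, 8, 0], [-4, 7, -1, 4, -3], [3, 0, -3, 6, 2], [2, 2, -7, -2, -1]]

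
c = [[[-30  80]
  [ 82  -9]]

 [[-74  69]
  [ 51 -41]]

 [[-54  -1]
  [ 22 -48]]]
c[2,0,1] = -1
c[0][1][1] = -9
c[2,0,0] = -54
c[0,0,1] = 80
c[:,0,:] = [[-30, 80], [-74, 69], [-54, -1]]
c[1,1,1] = -41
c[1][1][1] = -41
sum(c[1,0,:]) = -5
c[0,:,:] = [[-30, 80], [82, -9]]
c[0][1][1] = -9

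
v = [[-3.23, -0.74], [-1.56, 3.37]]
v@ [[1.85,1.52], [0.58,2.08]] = [[-6.40,-6.45], [-0.93,4.64]]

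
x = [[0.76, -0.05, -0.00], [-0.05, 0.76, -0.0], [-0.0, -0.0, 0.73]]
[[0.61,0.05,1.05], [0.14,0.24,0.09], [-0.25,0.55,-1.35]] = x@ [[0.82, 0.09, 1.39], [0.24, 0.32, 0.21], [-0.34, 0.76, -1.85]]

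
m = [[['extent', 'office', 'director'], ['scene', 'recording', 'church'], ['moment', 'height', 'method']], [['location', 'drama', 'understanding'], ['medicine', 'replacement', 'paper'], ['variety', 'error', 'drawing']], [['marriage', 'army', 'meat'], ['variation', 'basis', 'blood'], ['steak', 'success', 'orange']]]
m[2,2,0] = 'steak'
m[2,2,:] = ['steak', 'success', 'orange']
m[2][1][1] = 'basis'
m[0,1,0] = 'scene'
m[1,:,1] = ['drama', 'replacement', 'error']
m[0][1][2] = 'church'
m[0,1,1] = 'recording'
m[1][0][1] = 'drama'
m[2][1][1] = 'basis'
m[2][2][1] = 'success'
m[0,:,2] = ['director', 'church', 'method']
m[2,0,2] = 'meat'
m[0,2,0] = 'moment'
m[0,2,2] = 'method'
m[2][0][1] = 'army'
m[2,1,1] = 'basis'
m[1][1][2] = 'paper'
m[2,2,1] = 'success'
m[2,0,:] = ['marriage', 'army', 'meat']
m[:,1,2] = ['church', 'paper', 'blood']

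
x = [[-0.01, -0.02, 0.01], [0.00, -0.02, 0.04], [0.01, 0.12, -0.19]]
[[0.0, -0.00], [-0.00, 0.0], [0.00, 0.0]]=x@ [[-0.08, 0.18], [-0.20, -0.03], [-0.14, -0.01]]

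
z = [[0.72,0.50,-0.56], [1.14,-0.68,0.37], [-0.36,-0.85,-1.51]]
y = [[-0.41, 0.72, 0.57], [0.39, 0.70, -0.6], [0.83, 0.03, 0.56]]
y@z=[[0.32,  -1.18,  -0.36], [1.29,  0.23,  0.95], [0.43,  -0.08,  -1.3]]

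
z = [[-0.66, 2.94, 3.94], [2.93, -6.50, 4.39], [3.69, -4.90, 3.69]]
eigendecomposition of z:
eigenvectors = [[-0.69, -0.68, -0.89], [-0.42, 0.51, -0.16], [-0.59, 0.52, 0.44]]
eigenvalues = [4.51, -5.91, -2.08]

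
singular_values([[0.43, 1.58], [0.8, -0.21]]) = [1.64, 0.83]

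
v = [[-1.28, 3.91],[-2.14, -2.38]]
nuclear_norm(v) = 7.07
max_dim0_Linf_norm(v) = 3.91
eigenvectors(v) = [[(0.8+0j), 0.80-0.00j],  [(-0.11+0.58j), -0.11-0.58j]]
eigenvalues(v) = [(-1.83+2.84j), (-1.83-2.84j)]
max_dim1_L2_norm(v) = 4.11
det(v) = 11.41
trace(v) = -3.66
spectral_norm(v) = 4.58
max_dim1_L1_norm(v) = 5.19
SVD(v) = [[-0.85, 0.52], [0.52, 0.85]] @ diag([4.5774480159707815, 2.493485444329917]) @ [[-0.01, -1.0], [-1.00, 0.01]]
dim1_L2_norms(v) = [4.11, 3.2]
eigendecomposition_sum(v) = [[(-0.64+1.6j), (1.95+1.26j)], [-1.07-0.69j, (-1.19+1.24j)]] + [[-0.64-1.60j, (1.95-1.26j)],[(-1.07+0.69j), -1.19-1.24j]]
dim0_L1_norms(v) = [3.42, 6.29]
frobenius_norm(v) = 5.21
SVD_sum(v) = [[0.02, 3.90], [-0.01, -2.39]] + [[-1.3, 0.01],[-2.13, 0.01]]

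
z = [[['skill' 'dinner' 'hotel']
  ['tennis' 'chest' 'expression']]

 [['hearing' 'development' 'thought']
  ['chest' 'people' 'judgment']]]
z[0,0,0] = 'skill'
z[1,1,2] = 'judgment'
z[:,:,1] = [['dinner', 'chest'], ['development', 'people']]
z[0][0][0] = 'skill'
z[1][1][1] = 'people'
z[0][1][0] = 'tennis'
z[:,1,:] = [['tennis', 'chest', 'expression'], ['chest', 'people', 'judgment']]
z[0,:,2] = ['hotel', 'expression']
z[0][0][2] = 'hotel'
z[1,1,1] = 'people'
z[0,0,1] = 'dinner'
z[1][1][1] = 'people'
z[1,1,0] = 'chest'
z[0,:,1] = ['dinner', 'chest']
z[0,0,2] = 'hotel'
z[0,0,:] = ['skill', 'dinner', 'hotel']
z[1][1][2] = 'judgment'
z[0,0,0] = 'skill'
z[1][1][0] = 'chest'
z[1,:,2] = ['thought', 'judgment']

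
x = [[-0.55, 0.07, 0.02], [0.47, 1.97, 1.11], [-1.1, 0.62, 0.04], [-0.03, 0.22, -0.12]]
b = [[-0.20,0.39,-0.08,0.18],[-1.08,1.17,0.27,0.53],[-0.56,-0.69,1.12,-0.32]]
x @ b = [[0.02, -0.15, 0.09, -0.07], [-2.84, 1.72, 1.74, 0.77], [-0.47, 0.27, 0.3, 0.12], [-0.16, 0.33, -0.07, 0.15]]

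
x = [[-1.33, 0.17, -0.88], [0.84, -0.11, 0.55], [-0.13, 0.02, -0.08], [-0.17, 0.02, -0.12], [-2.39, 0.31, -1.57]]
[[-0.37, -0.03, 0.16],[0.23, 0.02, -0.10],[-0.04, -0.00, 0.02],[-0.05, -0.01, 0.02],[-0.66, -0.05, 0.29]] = x @ [[0.41, -0.03, -0.21],  [-0.03, 0.32, 0.14],  [-0.21, 0.14, 0.16]]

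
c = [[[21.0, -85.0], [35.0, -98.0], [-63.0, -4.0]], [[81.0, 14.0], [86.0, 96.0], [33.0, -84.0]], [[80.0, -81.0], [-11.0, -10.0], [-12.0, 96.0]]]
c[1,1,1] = 96.0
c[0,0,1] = -85.0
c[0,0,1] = -85.0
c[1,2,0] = 33.0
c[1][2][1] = -84.0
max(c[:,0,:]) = 81.0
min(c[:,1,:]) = -98.0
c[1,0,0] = 81.0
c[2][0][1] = -81.0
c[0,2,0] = -63.0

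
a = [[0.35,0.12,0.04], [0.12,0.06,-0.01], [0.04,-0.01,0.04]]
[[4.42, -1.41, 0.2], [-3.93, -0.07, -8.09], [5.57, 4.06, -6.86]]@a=[[1.39,0.44,0.20],[-1.71,-0.39,-0.48],[2.16,0.98,-0.09]]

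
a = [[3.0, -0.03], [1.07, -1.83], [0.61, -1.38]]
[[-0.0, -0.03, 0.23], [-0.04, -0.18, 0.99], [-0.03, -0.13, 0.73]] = a@[[-0.0, -0.01, 0.07],[0.02, 0.09, -0.5]]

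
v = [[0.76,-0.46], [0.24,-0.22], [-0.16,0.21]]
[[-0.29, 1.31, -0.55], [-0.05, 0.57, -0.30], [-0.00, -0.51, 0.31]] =v @ [[-0.72,0.50,0.31], [-0.57,-2.03,1.71]]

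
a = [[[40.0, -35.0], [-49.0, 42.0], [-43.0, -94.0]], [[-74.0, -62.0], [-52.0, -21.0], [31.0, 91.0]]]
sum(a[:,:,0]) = -147.0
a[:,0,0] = [40.0, -74.0]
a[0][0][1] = -35.0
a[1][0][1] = -62.0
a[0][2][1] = -94.0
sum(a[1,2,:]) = 122.0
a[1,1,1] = -21.0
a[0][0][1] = -35.0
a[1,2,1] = 91.0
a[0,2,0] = -43.0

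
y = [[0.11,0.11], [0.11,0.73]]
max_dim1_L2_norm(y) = 0.74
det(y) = 0.07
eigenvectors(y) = [[-0.99, -0.17], [0.17, -0.99]]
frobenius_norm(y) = 0.75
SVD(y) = [[0.17, 0.99], [0.99, -0.17]] @ diag([0.7489376840679706, 0.09106231593202947]) @ [[0.17, 0.99], [0.99, -0.17]]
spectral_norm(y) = 0.75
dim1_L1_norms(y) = [0.22, 0.84]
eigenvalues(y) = [0.09, 0.75]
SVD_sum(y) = [[0.02, 0.13], [0.13, 0.73]] + [[0.09, -0.02],  [-0.02, 0.00]]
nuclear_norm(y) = 0.84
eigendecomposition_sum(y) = [[0.09, -0.02], [-0.02, 0.00]] + [[0.02,0.13], [0.13,0.73]]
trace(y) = 0.84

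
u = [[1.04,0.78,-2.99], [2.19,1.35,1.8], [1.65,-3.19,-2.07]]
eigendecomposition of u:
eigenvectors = [[0.67+0.00j, 0.22+0.48j, (0.22-0.48j)], [(0.7+0j), -0.06-0.48j, -0.06+0.48j], [(-0.23+0j), (0.7+0j), 0.70-0.00j]]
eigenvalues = [(2.87+0j), (-1.27+3.33j), (-1.27-3.33j)]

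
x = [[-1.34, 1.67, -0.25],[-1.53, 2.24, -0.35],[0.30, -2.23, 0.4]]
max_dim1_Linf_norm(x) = 2.24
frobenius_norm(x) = 4.17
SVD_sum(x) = [[-0.98, 1.85, -0.3],[-1.26, 2.38, -0.39],[1.00, -1.88, 0.3]] + [[-0.36, -0.18, 0.05], [-0.27, -0.14, 0.04], [-0.70, -0.35, 0.1]] + [[0.0,0.0,0.00], [-0.0,-0.0,-0.00], [-0.00,-0.00,-0.00]]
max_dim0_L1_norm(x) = 6.14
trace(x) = 1.30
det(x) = 0.01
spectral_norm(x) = 4.06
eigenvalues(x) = [1.75, -0.44, -0.01]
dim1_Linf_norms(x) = [1.67, 2.24, 2.23]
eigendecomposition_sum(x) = [[-0.65, 1.28, -0.21], [-0.98, 1.93, -0.32], [1.48, -2.9, 0.48]] + [[-0.69, 0.40, -0.04], [-0.55, 0.32, -0.03], [-1.21, 0.69, -0.07]] + [[0.0, -0.00, -0.0],[0.01, -0.01, -0.0],[0.03, -0.03, -0.01]]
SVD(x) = [[-0.52,  0.43,  -0.74], [-0.67,  0.33,  0.67], [0.53,  0.84,  0.12]] @ diag([4.059214520675896, 0.9347053678155395, 0.0018304400512534603]) @ [[0.46, -0.87, 0.14], [-0.88, -0.45, 0.12], [-0.04, -0.18, -0.98]]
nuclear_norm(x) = 5.00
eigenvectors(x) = [[-0.34,0.46,-0.05],  [-0.52,0.37,-0.19],  [0.78,0.81,-0.98]]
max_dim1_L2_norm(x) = 2.74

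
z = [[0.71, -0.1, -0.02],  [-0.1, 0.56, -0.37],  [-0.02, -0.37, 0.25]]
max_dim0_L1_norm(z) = 1.03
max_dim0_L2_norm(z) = 0.72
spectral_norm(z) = 0.85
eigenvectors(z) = [[0.48, -0.87, 0.10], [-0.75, -0.35, 0.56], [0.45, 0.35, 0.82]]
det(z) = -0.00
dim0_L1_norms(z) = [0.83, 1.03, 0.64]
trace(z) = 1.52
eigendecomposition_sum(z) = [[0.20, -0.31, 0.18], [-0.31, 0.48, -0.29], [0.18, -0.29, 0.17]] + [[0.51, 0.21, -0.20], [0.21, 0.08, -0.08], [-0.2, -0.08, 0.08]] + [[-0.0,-0.0,-0.00],[-0.0,-0.00,-0.0],[-0.0,-0.0,-0.0]]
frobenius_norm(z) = 1.08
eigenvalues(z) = [0.85, 0.68, -0.0]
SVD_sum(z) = [[0.20, -0.31, 0.18], [-0.31, 0.48, -0.29], [0.18, -0.29, 0.17]] + [[0.51, 0.21, -0.20], [0.21, 0.08, -0.08], [-0.2, -0.08, 0.08]] + [[-0.0, -0.00, -0.0], [-0.00, -0.00, -0.0], [-0.0, -0.0, -0.00]]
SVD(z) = [[-0.48,-0.87,0.1], [0.75,-0.35,0.56], [-0.45,0.35,0.82]] @ diag([0.8462147820415533, 0.677280096032369, 0.0034948780739222337]) @ [[-0.48, 0.75, -0.45],  [-0.87, -0.35, 0.35],  [-0.1, -0.56, -0.82]]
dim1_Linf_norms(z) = [0.71, 0.56, 0.37]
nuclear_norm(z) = 1.53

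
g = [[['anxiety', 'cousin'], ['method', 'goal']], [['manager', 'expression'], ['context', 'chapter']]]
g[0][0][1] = 'cousin'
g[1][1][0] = 'context'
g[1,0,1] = 'expression'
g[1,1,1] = 'chapter'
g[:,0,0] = ['anxiety', 'manager']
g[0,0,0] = 'anxiety'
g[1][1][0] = 'context'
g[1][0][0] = 'manager'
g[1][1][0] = 'context'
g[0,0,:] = ['anxiety', 'cousin']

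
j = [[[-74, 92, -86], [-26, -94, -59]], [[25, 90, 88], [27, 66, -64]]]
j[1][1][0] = 27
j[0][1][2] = -59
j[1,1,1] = 66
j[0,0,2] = -86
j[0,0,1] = 92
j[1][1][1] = 66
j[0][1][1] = -94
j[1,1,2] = -64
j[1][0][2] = 88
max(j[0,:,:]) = 92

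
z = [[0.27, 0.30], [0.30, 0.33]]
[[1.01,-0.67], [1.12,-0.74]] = z@ [[2.95, 0.48],[0.70, -2.67]]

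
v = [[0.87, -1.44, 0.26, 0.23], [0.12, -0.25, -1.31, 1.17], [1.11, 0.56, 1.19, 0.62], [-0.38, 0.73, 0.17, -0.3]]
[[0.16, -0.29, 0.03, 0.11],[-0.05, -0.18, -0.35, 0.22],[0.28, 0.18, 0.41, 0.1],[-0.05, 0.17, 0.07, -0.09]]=v@[[0.18, 0.01, 0.06, 0.01], [0.01, 0.21, 0.06, -0.04], [0.06, 0.06, 0.26, -0.0], [0.01, -0.04, -0.0, 0.18]]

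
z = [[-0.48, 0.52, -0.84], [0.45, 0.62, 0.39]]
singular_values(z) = [1.14, 0.81]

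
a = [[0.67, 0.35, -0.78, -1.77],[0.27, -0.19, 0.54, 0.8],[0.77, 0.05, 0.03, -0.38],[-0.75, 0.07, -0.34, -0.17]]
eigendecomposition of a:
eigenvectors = [[-0.68+0.00j, (-0.58+0j), -0.22+0.02j, (-0.22-0.02j)], [(-0.07+0j), (0.59+0j), 0.42+0.39j, (0.42-0.39j)], [(-0.56+0j), (0.23+0j), (0.72+0j), 0.72-0.00j], [(0.47+0j), (-0.51+0j), (-0.32+0.08j), (-0.32-0.08j)]]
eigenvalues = [(1.3+0j), (-0.95+0j), (-0.01+0j), (-0.01-0j)]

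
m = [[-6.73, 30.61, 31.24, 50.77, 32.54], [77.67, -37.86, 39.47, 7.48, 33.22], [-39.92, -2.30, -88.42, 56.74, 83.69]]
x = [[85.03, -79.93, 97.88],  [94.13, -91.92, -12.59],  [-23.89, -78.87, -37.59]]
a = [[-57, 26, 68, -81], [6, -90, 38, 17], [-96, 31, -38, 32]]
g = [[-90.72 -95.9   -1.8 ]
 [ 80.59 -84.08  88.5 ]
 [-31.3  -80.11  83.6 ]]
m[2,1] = -2.3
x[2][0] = -23.89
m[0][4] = 32.54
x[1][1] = -91.92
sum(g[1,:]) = 85.01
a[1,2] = 38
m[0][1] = 30.61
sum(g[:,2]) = 170.3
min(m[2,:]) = -88.42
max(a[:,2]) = 68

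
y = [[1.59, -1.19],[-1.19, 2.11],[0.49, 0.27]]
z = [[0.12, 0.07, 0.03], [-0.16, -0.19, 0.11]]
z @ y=[[0.12, 0.01], [0.03, -0.18]]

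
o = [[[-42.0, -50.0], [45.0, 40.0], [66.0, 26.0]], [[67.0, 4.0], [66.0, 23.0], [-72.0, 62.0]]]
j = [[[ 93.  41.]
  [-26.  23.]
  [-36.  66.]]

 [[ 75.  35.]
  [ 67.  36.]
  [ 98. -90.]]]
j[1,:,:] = [[75.0, 35.0], [67.0, 36.0], [98.0, -90.0]]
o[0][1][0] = 45.0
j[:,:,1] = [[41.0, 23.0, 66.0], [35.0, 36.0, -90.0]]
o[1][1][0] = 66.0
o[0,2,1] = 26.0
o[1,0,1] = 4.0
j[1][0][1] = 35.0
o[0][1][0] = 45.0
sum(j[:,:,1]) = 111.0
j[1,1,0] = 67.0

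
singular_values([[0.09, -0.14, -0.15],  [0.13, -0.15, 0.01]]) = [0.28, 0.11]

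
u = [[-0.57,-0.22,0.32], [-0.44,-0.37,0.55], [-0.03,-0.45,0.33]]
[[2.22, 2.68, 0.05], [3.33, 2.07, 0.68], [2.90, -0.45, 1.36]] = u @ [[-0.85,-4.75,1.16], [-4.84,2.53,-2.98], [2.11,1.66,0.16]]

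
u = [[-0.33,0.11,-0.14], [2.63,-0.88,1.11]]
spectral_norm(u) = 3.01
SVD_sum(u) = [[-0.33, 0.11, -0.14], [2.63, -0.88, 1.11]] + [[0.00, -0.0, -0.00], [0.0, -0.00, -0.0]]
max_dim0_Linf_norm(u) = 2.63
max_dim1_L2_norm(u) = 2.99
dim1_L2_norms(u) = [0.37, 2.99]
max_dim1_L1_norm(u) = 4.62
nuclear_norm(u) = 3.01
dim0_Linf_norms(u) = [2.63, 0.88, 1.11]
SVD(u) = [[-0.12,0.99], [0.99,0.12]] @ diag([3.0106476603433276, 0.0008156403899092305]) @ [[0.88, -0.29, 0.37], [0.16, -0.56, -0.81]]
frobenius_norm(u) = 3.01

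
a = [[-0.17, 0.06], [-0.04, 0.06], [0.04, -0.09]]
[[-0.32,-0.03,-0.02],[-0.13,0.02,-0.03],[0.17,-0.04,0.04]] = a@[[1.49, 0.40, -0.08], [-1.19, 0.61, -0.51]]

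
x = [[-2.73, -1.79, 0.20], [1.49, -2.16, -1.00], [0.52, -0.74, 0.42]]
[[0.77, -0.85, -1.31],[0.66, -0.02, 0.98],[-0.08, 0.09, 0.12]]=x @ [[-0.16, 0.24, 0.46], [-0.23, 0.12, -0.00], [-0.40, 0.12, -0.29]]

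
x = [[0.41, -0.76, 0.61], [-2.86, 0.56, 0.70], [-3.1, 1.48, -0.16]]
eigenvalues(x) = [1.59, -0.01, -0.77]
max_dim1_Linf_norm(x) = 3.1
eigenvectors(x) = [[-0.08, 0.3, -0.45], [0.69, 0.69, -0.87], [0.72, 0.66, -0.20]]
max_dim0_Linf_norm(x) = 3.1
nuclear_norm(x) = 5.74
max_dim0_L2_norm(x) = 4.24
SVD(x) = [[-0.14, -0.71, 0.69], [0.64, -0.59, -0.48], [0.75, 0.38, 0.54]] @ diag([4.522911008182671, 1.2125472664666026, 0.0022668578215546105]) @ [[-0.94,0.35,0.05], [0.19,0.63,-0.75], [-0.3,-0.69,-0.66]]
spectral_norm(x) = 4.52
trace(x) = 0.81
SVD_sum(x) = [[0.58,-0.21,-0.03], [-2.72,1.02,0.16], [-3.19,1.19,0.19]] + [[-0.17, -0.54, 0.64],  [-0.14, -0.46, 0.54],  [0.09, 0.29, -0.35]] + [[-0.00,  -0.0,  -0.0], [0.00,  0.00,  0.00], [-0.00,  -0.0,  -0.0]]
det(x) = 0.01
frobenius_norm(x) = 4.68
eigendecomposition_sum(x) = [[0.33, -0.18, 0.04],[-3.01, 1.66, -0.38],[-3.12, 1.72, -0.4]] + [[-0.01, 0.01, -0.01], [-0.02, 0.01, -0.02], [-0.02, 0.01, -0.02]] + [[0.09, -0.59, 0.58], [0.18, -1.12, 1.10], [0.04, -0.26, 0.25]]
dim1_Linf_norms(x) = [0.76, 2.86, 3.1]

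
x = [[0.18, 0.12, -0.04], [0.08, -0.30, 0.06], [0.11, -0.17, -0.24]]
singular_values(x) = [0.38, 0.27, 0.16]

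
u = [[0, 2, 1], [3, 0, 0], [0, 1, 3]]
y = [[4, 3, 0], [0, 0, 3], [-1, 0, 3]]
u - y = [[-4, -1, 1], [3, 0, -3], [1, 1, 0]]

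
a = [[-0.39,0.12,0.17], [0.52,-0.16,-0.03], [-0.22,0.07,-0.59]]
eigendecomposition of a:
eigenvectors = [[(0.09+0.46j),(0.09-0.46j),(0.3+0j)], [0.09-0.54j,0.09+0.54j,0.96+0.00j], [(-0.7+0j),-0.70-0.00j,0.00+0.00j]]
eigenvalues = [(-0.57+0.2j), (-0.57-0.2j), 0j]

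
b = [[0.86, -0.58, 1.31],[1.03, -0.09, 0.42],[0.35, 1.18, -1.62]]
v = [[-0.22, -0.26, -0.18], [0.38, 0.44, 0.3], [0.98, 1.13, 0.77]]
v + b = [[0.64, -0.84, 1.13], [1.41, 0.35, 0.72], [1.33, 2.31, -0.85]]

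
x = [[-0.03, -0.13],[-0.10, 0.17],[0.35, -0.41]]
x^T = [[-0.03, -0.10, 0.35], [-0.13, 0.17, -0.41]]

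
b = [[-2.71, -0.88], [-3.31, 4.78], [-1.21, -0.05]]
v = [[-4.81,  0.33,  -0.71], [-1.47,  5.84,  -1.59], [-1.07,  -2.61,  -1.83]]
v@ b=[[12.80, 5.85], [-13.42, 29.29], [13.75, -11.44]]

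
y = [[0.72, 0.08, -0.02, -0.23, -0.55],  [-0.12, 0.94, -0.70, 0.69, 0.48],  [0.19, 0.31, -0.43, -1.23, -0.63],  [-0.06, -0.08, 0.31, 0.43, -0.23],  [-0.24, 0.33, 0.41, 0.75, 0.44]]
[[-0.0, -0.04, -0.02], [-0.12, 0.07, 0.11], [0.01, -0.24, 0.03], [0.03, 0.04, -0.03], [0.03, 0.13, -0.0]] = y@ [[-0.04, 0.08, -0.01], [0.02, -0.04, 0.04], [0.14, 0.04, -0.08], [-0.04, 0.13, -0.00], [-0.03, 0.11, 0.03]]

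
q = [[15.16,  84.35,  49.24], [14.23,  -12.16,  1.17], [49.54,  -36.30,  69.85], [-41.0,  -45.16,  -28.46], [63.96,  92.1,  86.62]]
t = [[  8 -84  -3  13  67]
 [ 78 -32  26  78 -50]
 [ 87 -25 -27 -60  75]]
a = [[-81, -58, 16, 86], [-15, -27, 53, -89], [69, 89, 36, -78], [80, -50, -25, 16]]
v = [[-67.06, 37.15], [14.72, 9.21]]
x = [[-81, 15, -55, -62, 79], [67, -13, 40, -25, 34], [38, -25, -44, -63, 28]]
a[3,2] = -25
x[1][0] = 67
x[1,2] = 40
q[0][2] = 49.24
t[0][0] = 8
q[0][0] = 15.16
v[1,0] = 14.72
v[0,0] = -67.06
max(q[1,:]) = 14.23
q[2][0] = 49.54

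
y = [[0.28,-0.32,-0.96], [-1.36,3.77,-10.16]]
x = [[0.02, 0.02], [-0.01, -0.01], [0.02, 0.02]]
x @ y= [[-0.02, 0.07, -0.22], [0.01, -0.03, 0.11], [-0.02, 0.07, -0.22]]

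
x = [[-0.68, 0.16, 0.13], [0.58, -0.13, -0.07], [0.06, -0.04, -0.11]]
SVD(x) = [[-0.76,-0.12,0.64],[0.64,-0.28,0.71],[0.09,0.95,0.29]] @ diag([0.9323316838197228, 0.1055897307580487, 0.0029051857640245374]) @ [[0.96, -0.22, -0.17], [-0.21, -0.2, -0.96], [-0.18, -0.95, 0.24]]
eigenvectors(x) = [[0.76, -0.17, 0.07], [-0.64, -0.95, -0.45], [-0.1, 0.26, 0.89]]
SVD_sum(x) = [[-0.68, 0.16, 0.12], [0.57, -0.13, -0.10], [0.08, -0.02, -0.01]] + [[0.0, 0.0, 0.01],  [0.01, 0.01, 0.03],  [-0.02, -0.02, -0.10]] + [[-0.0,-0.00,0.00],[-0.00,-0.00,0.00],[-0.00,-0.00,0.0]]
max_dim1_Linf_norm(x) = 0.68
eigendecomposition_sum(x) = [[-0.68, 0.16, 0.14], [0.57, -0.14, -0.12], [0.09, -0.02, -0.02]] + [[-0.0, -0.0, -0.0], [-0.0, -0.0, -0.00], [0.0, 0.00, 0.0]] + [[-0.00, -0.00, -0.01],[0.01, 0.01, 0.05],[-0.03, -0.02, -0.09]]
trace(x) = -0.92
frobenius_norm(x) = 0.94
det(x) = -0.00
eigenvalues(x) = [-0.83, -0.0, -0.08]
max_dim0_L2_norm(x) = 0.9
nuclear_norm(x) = 1.04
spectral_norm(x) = 0.93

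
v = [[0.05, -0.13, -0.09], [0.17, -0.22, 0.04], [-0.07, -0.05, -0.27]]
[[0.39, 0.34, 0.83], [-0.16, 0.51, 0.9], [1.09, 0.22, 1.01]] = v @[[-3.82, 1.3, 4.79],[-2.68, -1.48, -1.24],[-2.54, -0.89, -4.76]]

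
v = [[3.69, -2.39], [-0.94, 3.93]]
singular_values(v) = [5.55, 2.21]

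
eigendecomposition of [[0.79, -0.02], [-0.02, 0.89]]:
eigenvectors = [[-0.98, 0.19], [-0.19, -0.98]]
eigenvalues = [0.79, 0.89]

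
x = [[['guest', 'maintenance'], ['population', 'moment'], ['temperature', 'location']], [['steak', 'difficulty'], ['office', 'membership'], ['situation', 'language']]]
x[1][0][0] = 'steak'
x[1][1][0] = 'office'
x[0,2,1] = 'location'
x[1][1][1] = 'membership'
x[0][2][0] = 'temperature'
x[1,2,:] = ['situation', 'language']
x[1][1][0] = 'office'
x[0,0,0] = 'guest'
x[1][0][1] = 'difficulty'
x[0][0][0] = 'guest'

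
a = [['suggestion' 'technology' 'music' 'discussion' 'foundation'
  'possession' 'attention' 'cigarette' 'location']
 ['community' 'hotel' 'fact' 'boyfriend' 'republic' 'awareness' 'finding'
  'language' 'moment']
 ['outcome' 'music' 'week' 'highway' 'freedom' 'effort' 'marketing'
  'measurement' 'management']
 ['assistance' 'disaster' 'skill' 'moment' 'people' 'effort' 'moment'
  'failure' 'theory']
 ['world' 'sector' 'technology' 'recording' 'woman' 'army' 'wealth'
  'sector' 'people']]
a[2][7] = 'measurement'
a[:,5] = ['possession', 'awareness', 'effort', 'effort', 'army']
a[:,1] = ['technology', 'hotel', 'music', 'disaster', 'sector']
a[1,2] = 'fact'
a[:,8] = ['location', 'moment', 'management', 'theory', 'people']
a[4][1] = 'sector'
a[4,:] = ['world', 'sector', 'technology', 'recording', 'woman', 'army', 'wealth', 'sector', 'people']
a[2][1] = 'music'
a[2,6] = 'marketing'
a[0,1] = 'technology'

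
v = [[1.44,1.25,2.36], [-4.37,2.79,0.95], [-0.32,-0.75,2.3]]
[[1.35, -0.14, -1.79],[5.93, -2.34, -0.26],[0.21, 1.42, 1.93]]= v @ [[-0.59, 0.07, -0.68],[1.08, -0.85, -1.27],[0.36, 0.35, 0.33]]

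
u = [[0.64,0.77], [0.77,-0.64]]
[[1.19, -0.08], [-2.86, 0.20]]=u @ [[-1.44, 0.10], [2.74, -0.19]]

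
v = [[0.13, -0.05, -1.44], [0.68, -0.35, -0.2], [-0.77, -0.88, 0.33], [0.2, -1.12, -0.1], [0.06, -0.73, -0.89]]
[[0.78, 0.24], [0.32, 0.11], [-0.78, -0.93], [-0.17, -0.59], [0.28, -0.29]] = v @ [[0.47, 0.44], [0.28, 0.62], [-0.51, -0.15]]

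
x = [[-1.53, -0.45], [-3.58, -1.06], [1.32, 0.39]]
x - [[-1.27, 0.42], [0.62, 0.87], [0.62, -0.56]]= [[-0.26, -0.87], [-4.2, -1.93], [0.70, 0.95]]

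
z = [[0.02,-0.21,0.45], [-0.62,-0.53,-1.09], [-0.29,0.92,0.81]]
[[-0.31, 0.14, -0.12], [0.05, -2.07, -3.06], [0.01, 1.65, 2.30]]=z @ [[0.29, 0.74, 1.60],[0.51, 1.27, 2.34],[-0.46, 0.86, 0.76]]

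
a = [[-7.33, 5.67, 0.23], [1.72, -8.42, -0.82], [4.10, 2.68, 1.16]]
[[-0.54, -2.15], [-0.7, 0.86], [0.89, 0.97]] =a@[[0.17,0.25],[0.13,-0.06],[-0.13,0.09]]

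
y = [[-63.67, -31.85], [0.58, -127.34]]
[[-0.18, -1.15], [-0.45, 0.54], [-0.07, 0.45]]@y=[[10.79,  152.17], [28.96,  -54.43], [4.72,  -55.07]]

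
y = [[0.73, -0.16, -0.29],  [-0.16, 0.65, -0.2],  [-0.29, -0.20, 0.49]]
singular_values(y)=[0.93, 0.78, 0.16]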